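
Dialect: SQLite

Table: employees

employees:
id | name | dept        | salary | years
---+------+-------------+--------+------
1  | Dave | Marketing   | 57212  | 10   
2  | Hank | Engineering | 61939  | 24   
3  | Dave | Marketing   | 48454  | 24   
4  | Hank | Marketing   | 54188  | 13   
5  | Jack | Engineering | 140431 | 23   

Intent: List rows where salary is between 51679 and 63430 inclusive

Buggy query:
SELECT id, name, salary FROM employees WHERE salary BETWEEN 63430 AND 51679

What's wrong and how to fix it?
Bug: BETWEEN expects the lower bound first; with 63430 AND 51679 the range is empty

Fix: Write BETWEEN 51679 AND 63430

Corrected query:
SELECT id, name, salary FROM employees WHERE salary BETWEEN 51679 AND 63430

Result:
id | name | salary
---+------+-------
1  | Dave | 57212 
2  | Hank | 61939 
4  | Hank | 54188 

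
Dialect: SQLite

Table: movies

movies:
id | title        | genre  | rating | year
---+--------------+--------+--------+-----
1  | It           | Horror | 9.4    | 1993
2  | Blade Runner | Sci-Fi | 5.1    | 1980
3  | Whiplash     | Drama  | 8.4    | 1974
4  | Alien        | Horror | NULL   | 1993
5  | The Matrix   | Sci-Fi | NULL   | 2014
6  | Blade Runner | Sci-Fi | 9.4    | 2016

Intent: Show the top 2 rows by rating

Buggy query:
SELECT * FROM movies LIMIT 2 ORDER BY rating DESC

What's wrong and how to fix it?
Bug: LIMIT must come after ORDER BY

Fix: Sort with ORDER BY, then apply LIMIT

Corrected query:
SELECT * FROM movies ORDER BY rating DESC LIMIT 2

Result:
id | title        | genre  | rating | year
---+--------------+--------+--------+-----
1  | It           | Horror | 9.4    | 1993
6  | Blade Runner | Sci-Fi | 9.4    | 2016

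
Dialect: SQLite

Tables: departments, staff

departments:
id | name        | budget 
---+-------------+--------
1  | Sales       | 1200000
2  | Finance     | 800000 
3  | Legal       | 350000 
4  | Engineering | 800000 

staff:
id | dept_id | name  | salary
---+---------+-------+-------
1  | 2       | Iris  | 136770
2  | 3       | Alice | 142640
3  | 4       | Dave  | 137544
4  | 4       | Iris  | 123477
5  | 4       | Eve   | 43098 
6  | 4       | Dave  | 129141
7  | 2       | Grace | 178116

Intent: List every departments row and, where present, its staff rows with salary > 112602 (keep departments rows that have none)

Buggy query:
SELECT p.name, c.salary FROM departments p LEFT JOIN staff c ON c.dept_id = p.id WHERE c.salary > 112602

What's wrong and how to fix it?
Bug: Filtering c.salary in WHERE discards the NULL rows produced by LEFT JOIN, turning it into an inner join

Fix: Put 'c.salary > 112602' in the JOIN's ON clause instead of WHERE

Corrected query:
SELECT p.name, c.salary FROM departments p LEFT JOIN staff c ON c.dept_id = p.id AND c.salary > 112602

Result:
name        | salary
------------+-------
Sales       | NULL  
Finance     | 136770
Finance     | 178116
Legal       | 142640
Engineering | 123477
Engineering | 129141
Engineering | 137544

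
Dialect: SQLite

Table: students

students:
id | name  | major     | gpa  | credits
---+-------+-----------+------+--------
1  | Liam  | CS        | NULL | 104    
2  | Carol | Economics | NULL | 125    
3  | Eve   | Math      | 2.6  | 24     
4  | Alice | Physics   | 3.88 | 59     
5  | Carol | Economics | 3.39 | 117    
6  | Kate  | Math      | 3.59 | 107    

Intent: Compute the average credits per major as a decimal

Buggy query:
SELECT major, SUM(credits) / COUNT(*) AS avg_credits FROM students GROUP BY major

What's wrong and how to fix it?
Bug: Both operands are integers, so '/' performs integer division and truncates

Fix: Cast one side to REAL so the division keeps the fractional part

Corrected query:
SELECT major, SUM(credits) * 1.0 / COUNT(*) AS avg_credits FROM students GROUP BY major

Result:
major     | avg_credits
----------+------------
CS        | 104        
Economics | 121        
Math      | 65.5       
Physics   | 59         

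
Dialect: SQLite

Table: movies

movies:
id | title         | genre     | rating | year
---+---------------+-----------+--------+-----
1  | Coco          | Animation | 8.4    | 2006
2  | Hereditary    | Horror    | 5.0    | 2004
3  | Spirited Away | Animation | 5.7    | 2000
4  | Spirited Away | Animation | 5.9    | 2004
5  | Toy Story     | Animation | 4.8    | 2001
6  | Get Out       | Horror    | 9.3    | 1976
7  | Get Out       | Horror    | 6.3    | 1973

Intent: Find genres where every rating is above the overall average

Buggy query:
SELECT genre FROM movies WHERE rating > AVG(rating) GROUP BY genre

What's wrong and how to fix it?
Bug: WHERE evaluates per row before aggregation, so AVG() is unavailable

Fix: Compute the overall average in a scalar subquery and compare each group's MIN against it in HAVING

Corrected query:
SELECT genre FROM movies GROUP BY genre HAVING MIN(rating) > (SELECT AVG(rating) FROM movies)

Result:
(no rows)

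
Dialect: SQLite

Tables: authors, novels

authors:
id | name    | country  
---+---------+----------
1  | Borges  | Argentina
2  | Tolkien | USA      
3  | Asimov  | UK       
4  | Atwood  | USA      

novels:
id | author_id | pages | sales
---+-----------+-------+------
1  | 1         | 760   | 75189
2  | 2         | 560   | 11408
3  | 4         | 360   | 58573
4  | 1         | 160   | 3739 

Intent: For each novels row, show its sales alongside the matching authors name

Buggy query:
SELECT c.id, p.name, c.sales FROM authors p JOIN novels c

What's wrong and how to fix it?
Bug: JOIN with no ON clause produces a cartesian product; every novels row pairs with every authors row

Fix: Specify the join condition linking the foreign key to the parent id

Corrected query:
SELECT c.id, p.name, c.sales FROM authors p JOIN novels c ON c.author_id = p.id

Result:
id | name    | sales
---+---------+------
1  | Borges  | 75189
2  | Tolkien | 11408
3  | Atwood  | 58573
4  | Borges  | 3739 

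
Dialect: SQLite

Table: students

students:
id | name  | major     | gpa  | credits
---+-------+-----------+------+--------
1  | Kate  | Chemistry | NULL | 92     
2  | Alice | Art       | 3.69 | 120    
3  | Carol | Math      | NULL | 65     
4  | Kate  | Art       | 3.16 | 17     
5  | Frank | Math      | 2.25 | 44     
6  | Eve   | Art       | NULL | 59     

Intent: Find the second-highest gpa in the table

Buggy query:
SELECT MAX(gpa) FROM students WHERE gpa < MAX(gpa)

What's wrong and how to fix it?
Bug: The inner MAX is an aggregate inside WHERE, which is not allowed

Fix: Compute the overall MAX in a subquery, then take MAX of rows below it

Corrected query:
SELECT MAX(gpa) FROM students WHERE gpa < (SELECT MAX(gpa) FROM students)

Result:
MAX(gpa)
--------
3.16    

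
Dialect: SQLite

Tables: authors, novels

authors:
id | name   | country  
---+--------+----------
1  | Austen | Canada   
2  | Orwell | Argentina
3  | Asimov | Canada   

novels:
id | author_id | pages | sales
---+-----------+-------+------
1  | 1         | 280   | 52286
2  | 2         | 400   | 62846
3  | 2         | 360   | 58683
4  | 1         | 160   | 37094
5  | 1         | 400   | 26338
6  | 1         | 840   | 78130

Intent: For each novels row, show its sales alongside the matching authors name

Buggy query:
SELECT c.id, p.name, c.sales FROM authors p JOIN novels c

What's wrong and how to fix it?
Bug: Missing join condition: each novels row is matched to all authors rows instead of just its own

Fix: Specify the join condition linking the foreign key to the parent id

Corrected query:
SELECT c.id, p.name, c.sales FROM authors p JOIN novels c ON c.author_id = p.id

Result:
id | name   | sales
---+--------+------
1  | Austen | 52286
2  | Orwell | 62846
3  | Orwell | 58683
4  | Austen | 37094
5  | Austen | 26338
6  | Austen | 78130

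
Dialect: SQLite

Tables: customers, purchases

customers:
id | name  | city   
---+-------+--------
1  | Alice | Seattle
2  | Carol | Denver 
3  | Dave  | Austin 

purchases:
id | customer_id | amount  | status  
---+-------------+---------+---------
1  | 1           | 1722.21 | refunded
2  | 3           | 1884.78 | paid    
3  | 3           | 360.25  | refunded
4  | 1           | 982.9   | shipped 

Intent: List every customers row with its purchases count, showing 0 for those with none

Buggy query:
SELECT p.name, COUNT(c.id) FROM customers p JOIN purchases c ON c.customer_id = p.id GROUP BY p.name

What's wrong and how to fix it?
Bug: INNER JOIN drops customers rows that have no matching purchases rows

Fix: Switch to LEFT JOIN to retain unmatched parent rows

Corrected query:
SELECT p.name, COUNT(c.id) FROM customers p LEFT JOIN purchases c ON c.customer_id = p.id GROUP BY p.name

Result:
name  | COUNT(c.id)
------+------------
Alice | 2          
Carol | 0          
Dave  | 2          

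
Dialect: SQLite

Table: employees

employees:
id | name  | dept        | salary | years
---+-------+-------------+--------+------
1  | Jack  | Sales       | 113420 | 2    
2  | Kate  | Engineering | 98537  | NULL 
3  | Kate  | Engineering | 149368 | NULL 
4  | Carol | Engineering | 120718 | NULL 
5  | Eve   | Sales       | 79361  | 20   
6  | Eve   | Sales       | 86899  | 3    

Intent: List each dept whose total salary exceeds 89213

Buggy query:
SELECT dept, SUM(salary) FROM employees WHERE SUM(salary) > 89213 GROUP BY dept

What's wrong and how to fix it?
Bug: Aggregate functions cannot appear in a WHERE clause

Fix: Use HAVING (which filters groups after aggregation) instead of WHERE

Corrected query:
SELECT dept, SUM(salary) FROM employees GROUP BY dept HAVING SUM(salary) > 89213

Result:
dept        | SUM(salary)
------------+------------
Engineering | 368623     
Sales       | 279680     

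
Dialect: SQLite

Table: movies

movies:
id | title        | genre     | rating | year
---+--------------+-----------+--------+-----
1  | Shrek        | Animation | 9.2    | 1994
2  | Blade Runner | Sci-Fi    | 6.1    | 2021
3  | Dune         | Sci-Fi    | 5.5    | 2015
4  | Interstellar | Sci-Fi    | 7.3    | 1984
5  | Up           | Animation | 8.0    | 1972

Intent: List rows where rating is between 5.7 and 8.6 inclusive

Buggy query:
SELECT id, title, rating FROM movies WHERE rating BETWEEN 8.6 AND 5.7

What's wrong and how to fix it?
Bug: BETWEEN expects the lower bound first; with 8.6 AND 5.7 the range is empty

Fix: Swap the bounds so the smaller value comes first

Corrected query:
SELECT id, title, rating FROM movies WHERE rating BETWEEN 5.7 AND 8.6

Result:
id | title        | rating
---+--------------+-------
2  | Blade Runner | 6.1   
4  | Interstellar | 7.3   
5  | Up           | 8     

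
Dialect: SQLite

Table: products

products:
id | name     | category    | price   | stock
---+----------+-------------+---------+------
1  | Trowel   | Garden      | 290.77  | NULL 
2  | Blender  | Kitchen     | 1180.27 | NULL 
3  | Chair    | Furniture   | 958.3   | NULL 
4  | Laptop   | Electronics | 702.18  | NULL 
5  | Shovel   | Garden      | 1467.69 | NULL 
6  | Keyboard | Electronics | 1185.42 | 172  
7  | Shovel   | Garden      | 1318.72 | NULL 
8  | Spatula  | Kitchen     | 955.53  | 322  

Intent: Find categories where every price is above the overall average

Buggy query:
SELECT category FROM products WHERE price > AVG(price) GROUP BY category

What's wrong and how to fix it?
Bug: AVG() is an aggregate; it can't sit directly in WHERE

Fix: Use a subquery for AVG and a HAVING MIN(...) filter so the condition holds for every row in the group

Corrected query:
SELECT category FROM products GROUP BY category HAVING MIN(price) > (SELECT AVG(price) FROM products)

Result:
(no rows)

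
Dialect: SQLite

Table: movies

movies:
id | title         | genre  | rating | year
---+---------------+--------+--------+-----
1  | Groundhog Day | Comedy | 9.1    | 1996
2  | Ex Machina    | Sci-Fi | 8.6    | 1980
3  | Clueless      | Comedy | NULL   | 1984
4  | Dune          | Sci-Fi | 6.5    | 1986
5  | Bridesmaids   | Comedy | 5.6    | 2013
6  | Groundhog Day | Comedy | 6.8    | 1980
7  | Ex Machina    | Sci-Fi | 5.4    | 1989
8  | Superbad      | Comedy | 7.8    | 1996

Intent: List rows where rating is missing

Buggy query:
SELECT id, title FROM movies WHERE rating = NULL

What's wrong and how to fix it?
Bug: '= NULL' is always unknown in SQL three-valued logic, so no rows match

Fix: Use IS NULL to test for NULL

Corrected query:
SELECT id, title FROM movies WHERE rating IS NULL

Result:
id | title   
---+---------
3  | Clueless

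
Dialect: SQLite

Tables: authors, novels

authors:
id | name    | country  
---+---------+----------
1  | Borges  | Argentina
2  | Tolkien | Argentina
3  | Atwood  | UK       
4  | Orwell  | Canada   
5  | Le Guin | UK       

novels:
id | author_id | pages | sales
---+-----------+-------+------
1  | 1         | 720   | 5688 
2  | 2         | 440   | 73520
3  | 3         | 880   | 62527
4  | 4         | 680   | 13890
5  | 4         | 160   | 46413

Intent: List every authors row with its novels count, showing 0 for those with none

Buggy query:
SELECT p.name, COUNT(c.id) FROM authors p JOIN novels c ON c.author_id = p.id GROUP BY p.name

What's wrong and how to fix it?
Bug: INNER JOIN drops authors rows that have no matching novels rows

Fix: Switch to LEFT JOIN to retain unmatched parent rows

Corrected query:
SELECT p.name, COUNT(c.id) FROM authors p LEFT JOIN novels c ON c.author_id = p.id GROUP BY p.name

Result:
name    | COUNT(c.id)
--------+------------
Atwood  | 1          
Borges  | 1          
Le Guin | 0          
Orwell  | 2          
Tolkien | 1          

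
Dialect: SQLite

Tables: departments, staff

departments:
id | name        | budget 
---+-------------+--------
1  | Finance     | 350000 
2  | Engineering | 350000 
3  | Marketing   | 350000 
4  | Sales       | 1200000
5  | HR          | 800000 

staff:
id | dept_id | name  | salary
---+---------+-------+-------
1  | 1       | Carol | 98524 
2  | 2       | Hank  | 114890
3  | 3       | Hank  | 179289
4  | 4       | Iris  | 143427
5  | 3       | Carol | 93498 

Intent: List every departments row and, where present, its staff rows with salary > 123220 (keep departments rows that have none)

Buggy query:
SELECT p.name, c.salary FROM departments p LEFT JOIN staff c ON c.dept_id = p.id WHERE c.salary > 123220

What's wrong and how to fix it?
Bug: Filtering c.salary in WHERE discards the NULL rows produced by LEFT JOIN, turning it into an inner join

Fix: Put 'c.salary > 123220' in the JOIN's ON clause instead of WHERE

Corrected query:
SELECT p.name, c.salary FROM departments p LEFT JOIN staff c ON c.dept_id = p.id AND c.salary > 123220

Result:
name        | salary
------------+-------
Finance     | NULL  
Engineering | NULL  
Marketing   | 179289
Sales       | 143427
HR          | NULL  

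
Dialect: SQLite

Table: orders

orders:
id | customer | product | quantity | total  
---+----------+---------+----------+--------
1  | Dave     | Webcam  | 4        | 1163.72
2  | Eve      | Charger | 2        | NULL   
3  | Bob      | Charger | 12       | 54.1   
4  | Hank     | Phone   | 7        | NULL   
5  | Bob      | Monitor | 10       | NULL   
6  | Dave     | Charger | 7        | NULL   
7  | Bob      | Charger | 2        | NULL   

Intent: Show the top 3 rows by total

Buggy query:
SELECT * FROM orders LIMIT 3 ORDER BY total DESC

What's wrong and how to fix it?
Bug: ORDER BY cannot follow LIMIT; LIMIT is the final clause

Fix: Swap the clauses: ORDER BY first, then LIMIT

Corrected query:
SELECT * FROM orders ORDER BY total DESC LIMIT 3

Result:
id | customer | product | quantity | total  
---+----------+---------+----------+--------
1  | Dave     | Webcam  | 4        | 1163.72
3  | Bob      | Charger | 12       | 54.1   
2  | Eve      | Charger | 2        | NULL   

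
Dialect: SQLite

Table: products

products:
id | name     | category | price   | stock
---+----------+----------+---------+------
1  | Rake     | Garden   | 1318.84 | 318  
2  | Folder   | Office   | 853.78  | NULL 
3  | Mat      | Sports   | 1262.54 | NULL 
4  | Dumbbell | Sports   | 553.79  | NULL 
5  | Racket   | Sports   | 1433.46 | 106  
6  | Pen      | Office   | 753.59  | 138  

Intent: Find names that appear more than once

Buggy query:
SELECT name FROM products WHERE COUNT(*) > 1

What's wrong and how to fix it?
Bug: WHERE can't reference COUNT(*); aggregates are computed after WHERE

Fix: Group first, then use HAVING for the count condition

Corrected query:
SELECT name FROM products GROUP BY name HAVING COUNT(*) > 1

Result:
(no rows)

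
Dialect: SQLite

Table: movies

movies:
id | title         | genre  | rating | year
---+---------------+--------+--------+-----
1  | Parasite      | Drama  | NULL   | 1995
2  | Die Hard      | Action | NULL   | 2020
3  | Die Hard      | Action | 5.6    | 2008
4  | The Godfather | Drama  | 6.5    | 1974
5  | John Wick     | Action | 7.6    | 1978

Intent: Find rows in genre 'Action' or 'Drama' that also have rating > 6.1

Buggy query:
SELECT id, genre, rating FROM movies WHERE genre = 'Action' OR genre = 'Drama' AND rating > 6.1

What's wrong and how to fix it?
Bug: AND binds tighter than OR, so this parses as genre = 'Action' OR (genre = 'Drama' AND rating > 6.1)

Fix: Group the OR with parentheses (or use IN), then AND the threshold

Corrected query:
SELECT id, genre, rating FROM movies WHERE (genre = 'Action' OR genre = 'Drama') AND rating > 6.1

Result:
id | genre  | rating
---+--------+-------
4  | Drama  | 6.5   
5  | Action | 7.6   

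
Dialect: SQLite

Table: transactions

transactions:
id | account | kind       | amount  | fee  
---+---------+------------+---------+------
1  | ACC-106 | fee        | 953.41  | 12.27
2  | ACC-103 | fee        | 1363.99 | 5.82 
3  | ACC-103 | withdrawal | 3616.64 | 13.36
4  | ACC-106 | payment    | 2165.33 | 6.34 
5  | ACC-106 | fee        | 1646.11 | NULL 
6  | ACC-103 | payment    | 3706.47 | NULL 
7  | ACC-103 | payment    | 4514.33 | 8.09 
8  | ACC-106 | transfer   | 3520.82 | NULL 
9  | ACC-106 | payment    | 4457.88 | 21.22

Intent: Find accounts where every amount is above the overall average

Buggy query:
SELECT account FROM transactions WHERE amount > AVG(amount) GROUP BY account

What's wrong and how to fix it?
Bug: AVG() is an aggregate; it can't sit directly in WHERE

Fix: Use a subquery for AVG and a HAVING MIN(...) filter so the condition holds for every row in the group

Corrected query:
SELECT account FROM transactions GROUP BY account HAVING MIN(amount) > (SELECT AVG(amount) FROM transactions)

Result:
(no rows)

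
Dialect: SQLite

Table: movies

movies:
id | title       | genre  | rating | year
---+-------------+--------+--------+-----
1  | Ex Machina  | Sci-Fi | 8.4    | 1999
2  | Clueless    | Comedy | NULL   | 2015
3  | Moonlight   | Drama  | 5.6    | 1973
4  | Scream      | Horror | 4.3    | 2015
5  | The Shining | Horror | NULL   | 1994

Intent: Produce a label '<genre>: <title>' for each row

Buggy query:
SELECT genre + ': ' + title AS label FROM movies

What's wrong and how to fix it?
Bug: SQLite uses || for string concatenation; + coerces text to numbers (yielding 0)

Fix: Replace + with || to concatenate text

Corrected query:
SELECT genre || ': ' || title AS label FROM movies

Result:
label              
-------------------
Sci-Fi: Ex Machina 
Comedy: Clueless   
Drama: Moonlight   
Horror: Scream     
Horror: The Shining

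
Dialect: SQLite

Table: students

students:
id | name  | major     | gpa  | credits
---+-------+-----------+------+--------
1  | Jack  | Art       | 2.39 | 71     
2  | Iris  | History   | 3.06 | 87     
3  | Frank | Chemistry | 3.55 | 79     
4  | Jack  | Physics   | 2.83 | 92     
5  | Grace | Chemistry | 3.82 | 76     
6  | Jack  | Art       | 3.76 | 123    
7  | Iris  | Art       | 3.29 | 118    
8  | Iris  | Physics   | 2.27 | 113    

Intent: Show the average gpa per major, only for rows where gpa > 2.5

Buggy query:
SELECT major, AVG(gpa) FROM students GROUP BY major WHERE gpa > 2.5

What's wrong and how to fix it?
Bug: Row-level WHERE must come before GROUP BY in the clause order

Fix: Move the WHERE clause before GROUP BY

Corrected query:
SELECT major, AVG(gpa) FROM students WHERE gpa > 2.5 GROUP BY major

Result:
major     | AVG(gpa)
----------+---------
Art       | 3.525   
Chemistry | 3.685   
History   | 3.06    
Physics   | 2.83    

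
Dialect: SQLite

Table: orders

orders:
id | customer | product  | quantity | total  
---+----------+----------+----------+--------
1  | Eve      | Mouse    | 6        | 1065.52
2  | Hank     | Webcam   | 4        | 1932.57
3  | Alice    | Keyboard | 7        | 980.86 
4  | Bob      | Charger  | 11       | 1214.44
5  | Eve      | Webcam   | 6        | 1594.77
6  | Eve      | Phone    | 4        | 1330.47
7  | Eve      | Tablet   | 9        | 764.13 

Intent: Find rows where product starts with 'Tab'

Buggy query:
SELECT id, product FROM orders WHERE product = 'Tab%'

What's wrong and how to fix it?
Bug: '=' compares the literal string including the % character; pattern matching needs LIKE

Fix: Use LIKE for wildcard pattern matching

Corrected query:
SELECT id, product FROM orders WHERE product LIKE 'Tab%'

Result:
id | product
---+--------
7  | Tablet 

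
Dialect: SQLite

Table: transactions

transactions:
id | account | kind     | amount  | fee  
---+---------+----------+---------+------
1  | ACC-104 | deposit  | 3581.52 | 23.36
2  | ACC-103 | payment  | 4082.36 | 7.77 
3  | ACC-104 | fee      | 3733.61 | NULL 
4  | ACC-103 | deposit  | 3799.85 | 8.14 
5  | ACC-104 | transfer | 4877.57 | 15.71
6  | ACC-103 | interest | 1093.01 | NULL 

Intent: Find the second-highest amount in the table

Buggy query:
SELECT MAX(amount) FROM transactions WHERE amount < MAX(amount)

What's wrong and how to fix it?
Bug: MAX(amount) on the right of the comparison is an aggregate-in-WHERE error

Fix: Compute the overall MAX in a subquery, then take MAX of rows below it

Corrected query:
SELECT MAX(amount) FROM transactions WHERE amount < (SELECT MAX(amount) FROM transactions)

Result:
MAX(amount)
-----------
4082.36    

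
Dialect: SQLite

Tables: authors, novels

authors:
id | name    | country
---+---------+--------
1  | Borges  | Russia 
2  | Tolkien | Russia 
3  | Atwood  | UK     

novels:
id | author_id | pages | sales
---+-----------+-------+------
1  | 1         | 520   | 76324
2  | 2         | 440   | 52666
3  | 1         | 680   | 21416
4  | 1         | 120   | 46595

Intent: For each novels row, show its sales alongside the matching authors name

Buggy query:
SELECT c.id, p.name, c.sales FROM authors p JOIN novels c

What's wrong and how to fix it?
Bug: Missing join condition: each novels row is matched to all authors rows instead of just its own

Fix: Add ON c.author_id = p.id to the JOIN

Corrected query:
SELECT c.id, p.name, c.sales FROM authors p JOIN novels c ON c.author_id = p.id

Result:
id | name    | sales
---+---------+------
1  | Borges  | 76324
2  | Tolkien | 52666
3  | Borges  | 21416
4  | Borges  | 46595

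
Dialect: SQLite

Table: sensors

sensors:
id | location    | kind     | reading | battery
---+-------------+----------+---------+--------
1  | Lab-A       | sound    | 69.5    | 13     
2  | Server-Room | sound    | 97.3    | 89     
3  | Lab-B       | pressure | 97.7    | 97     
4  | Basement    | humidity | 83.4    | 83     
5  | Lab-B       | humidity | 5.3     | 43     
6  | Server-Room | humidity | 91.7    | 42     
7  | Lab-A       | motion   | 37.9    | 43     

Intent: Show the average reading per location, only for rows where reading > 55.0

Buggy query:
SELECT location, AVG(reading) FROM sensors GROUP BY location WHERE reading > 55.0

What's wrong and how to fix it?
Bug: WHERE cannot follow GROUP BY

Fix: Place WHERE between FROM and GROUP BY

Corrected query:
SELECT location, AVG(reading) FROM sensors WHERE reading > 55.0 GROUP BY location

Result:
location    | AVG(reading)
------------+-------------
Basement    | 83.4        
Lab-A       | 69.5        
Lab-B       | 97.7        
Server-Room | 94.5        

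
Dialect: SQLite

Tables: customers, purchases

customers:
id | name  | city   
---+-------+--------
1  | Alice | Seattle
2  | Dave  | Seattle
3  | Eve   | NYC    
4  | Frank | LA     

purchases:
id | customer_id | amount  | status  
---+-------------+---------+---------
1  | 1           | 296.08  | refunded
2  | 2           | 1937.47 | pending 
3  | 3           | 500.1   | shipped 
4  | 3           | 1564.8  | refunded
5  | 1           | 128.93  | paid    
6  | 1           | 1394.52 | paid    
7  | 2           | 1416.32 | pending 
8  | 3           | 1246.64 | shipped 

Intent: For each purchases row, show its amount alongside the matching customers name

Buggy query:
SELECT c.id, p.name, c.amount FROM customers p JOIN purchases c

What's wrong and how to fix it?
Bug: JOIN with no ON clause produces a cartesian product; every purchases row pairs with every customers row

Fix: Add ON c.customer_id = p.id to the JOIN

Corrected query:
SELECT c.id, p.name, c.amount FROM customers p JOIN purchases c ON c.customer_id = p.id

Result:
id | name  | amount 
---+-------+--------
1  | Alice | 296.08 
2  | Dave  | 1937.47
3  | Eve   | 500.1  
4  | Eve   | 1564.8 
5  | Alice | 128.93 
6  | Alice | 1394.52
7  | Dave  | 1416.32
8  | Eve   | 1246.64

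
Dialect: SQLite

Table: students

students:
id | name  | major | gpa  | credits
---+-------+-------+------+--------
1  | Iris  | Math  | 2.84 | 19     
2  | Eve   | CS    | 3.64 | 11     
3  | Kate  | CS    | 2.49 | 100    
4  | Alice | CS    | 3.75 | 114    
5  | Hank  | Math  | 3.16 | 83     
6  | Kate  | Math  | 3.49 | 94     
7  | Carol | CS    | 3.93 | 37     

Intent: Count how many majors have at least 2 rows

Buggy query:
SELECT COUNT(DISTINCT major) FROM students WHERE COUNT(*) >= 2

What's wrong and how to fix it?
Bug: WHERE filters individual rows, not groups, so a group-level COUNT is invalid there

Fix: Use a subquery that GROUPs and filters with HAVING, then count its rows

Corrected query:
SELECT COUNT(*) FROM (SELECT major FROM students GROUP BY major HAVING COUNT(*) >= 2)

Result:
COUNT(*)
--------
2       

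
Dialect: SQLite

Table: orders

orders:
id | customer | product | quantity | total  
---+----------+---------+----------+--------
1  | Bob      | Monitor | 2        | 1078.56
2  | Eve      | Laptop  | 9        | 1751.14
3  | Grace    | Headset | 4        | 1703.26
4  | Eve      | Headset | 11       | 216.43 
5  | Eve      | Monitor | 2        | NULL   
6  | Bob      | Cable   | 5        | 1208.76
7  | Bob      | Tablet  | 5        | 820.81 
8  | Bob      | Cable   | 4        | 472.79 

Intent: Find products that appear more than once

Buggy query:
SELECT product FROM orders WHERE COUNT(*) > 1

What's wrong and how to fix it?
Bug: WHERE can't reference COUNT(*); aggregates are computed after WHERE

Fix: Group first, then use HAVING for the count condition

Corrected query:
SELECT product FROM orders GROUP BY product HAVING COUNT(*) > 1

Result:
product
-------
Cable  
Headset
Monitor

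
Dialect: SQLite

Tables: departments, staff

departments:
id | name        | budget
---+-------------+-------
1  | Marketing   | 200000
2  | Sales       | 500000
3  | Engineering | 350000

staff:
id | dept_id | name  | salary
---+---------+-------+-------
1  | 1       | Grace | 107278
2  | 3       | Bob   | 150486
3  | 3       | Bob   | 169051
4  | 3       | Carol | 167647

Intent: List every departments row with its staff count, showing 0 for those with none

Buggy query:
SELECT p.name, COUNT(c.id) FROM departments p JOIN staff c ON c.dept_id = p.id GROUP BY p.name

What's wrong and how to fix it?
Bug: An inner join excludes parents with zero children

Fix: Switch to LEFT JOIN to retain unmatched parent rows

Corrected query:
SELECT p.name, COUNT(c.id) FROM departments p LEFT JOIN staff c ON c.dept_id = p.id GROUP BY p.name

Result:
name        | COUNT(c.id)
------------+------------
Engineering | 3          
Marketing   | 1          
Sales       | 0          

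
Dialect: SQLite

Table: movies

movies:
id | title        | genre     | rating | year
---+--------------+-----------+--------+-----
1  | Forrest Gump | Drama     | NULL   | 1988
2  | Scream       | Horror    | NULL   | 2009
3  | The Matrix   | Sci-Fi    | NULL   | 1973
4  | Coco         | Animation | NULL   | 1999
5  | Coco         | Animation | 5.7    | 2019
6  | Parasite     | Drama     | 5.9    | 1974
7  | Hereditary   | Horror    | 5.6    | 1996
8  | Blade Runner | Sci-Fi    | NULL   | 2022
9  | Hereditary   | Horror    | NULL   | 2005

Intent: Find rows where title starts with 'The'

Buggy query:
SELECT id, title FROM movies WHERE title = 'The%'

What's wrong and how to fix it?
Bug: Wildcards only work with LIKE; '=' treats '%' as a literal character

Fix: Replace '=' with LIKE so 'The%' is treated as a pattern

Corrected query:
SELECT id, title FROM movies WHERE title LIKE 'The%'

Result:
id | title     
---+-----------
3  | The Matrix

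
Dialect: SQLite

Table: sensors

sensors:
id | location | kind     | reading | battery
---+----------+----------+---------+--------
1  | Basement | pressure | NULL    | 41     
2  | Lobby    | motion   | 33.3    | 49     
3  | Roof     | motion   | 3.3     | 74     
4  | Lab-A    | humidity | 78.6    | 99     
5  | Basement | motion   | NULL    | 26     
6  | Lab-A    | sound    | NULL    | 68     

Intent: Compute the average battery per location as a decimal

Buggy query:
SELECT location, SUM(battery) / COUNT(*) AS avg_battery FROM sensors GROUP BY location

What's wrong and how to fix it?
Bug: SUM(battery) and COUNT(*) are both integers; the division truncates the fractional part

Fix: Multiply by 1.0 (or CAST to REAL) to force floating-point division

Corrected query:
SELECT location, SUM(battery) * 1.0 / COUNT(*) AS avg_battery FROM sensors GROUP BY location

Result:
location | avg_battery
---------+------------
Basement | 33.5       
Lab-A    | 83.5       
Lobby    | 49         
Roof     | 74         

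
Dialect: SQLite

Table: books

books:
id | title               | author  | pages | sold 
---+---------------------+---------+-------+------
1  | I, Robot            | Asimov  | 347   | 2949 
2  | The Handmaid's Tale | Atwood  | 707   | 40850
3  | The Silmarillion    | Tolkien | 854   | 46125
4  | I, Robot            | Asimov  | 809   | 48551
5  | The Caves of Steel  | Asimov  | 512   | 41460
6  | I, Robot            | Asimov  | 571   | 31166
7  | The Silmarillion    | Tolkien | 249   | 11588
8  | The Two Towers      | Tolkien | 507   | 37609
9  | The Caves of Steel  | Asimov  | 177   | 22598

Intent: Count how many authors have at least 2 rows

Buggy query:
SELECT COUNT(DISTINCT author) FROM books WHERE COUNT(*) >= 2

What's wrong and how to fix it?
Bug: WHERE filters individual rows, not groups, so a group-level COUNT is invalid there

Fix: Use a subquery that GROUPs and filters with HAVING, then count its rows

Corrected query:
SELECT COUNT(*) FROM (SELECT author FROM books GROUP BY author HAVING COUNT(*) >= 2)

Result:
COUNT(*)
--------
2       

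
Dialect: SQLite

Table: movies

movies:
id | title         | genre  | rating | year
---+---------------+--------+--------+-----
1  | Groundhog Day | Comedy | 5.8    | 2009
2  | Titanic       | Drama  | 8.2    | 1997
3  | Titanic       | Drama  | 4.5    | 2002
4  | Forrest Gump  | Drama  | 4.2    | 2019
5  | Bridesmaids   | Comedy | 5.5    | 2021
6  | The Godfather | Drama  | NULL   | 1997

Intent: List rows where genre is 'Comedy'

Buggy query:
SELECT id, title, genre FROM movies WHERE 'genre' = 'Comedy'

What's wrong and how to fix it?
Bug: Single quotes denote string literals in SQL; the column name is being compared as a constant string

Fix: Remove the quotes around the column name (or use double quotes for an identifier)

Corrected query:
SELECT id, title, genre FROM movies WHERE genre = 'Comedy'

Result:
id | title         | genre 
---+---------------+-------
1  | Groundhog Day | Comedy
5  | Bridesmaids   | Comedy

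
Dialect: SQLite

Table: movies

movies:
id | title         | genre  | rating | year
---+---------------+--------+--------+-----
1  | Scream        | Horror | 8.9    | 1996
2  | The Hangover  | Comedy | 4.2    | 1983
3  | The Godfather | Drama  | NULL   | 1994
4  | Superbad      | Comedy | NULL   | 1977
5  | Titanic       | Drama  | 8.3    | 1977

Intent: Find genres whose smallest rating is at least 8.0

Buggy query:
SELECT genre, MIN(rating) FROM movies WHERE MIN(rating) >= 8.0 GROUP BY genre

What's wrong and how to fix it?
Bug: Aggregates like MIN are computed per group after WHERE runs

Fix: Replace WHERE with HAVING after the GROUP BY

Corrected query:
SELECT genre, MIN(rating) FROM movies GROUP BY genre HAVING MIN(rating) >= 8.0

Result:
genre  | MIN(rating)
-------+------------
Drama  | 8.3        
Horror | 8.9        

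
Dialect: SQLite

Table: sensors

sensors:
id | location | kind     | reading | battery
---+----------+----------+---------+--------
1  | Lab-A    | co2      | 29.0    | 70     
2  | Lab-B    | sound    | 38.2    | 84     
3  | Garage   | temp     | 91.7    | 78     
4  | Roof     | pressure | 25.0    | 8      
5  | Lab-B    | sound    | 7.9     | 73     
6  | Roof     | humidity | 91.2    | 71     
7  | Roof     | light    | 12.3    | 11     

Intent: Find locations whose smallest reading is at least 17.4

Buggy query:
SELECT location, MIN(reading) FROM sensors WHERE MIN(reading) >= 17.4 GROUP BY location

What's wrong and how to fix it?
Bug: Aggregates like MIN are computed per group after WHERE runs

Fix: Use HAVING for the per-group MIN condition

Corrected query:
SELECT location, MIN(reading) FROM sensors GROUP BY location HAVING MIN(reading) >= 17.4

Result:
location | MIN(reading)
---------+-------------
Garage   | 91.7        
Lab-A    | 29          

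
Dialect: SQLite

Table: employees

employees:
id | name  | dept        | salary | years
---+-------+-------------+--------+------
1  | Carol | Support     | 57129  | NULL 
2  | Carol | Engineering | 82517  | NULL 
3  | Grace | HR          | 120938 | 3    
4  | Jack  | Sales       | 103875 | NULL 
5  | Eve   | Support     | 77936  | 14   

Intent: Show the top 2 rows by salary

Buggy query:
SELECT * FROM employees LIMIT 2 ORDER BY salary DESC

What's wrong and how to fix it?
Bug: ORDER BY cannot follow LIMIT; LIMIT is the final clause

Fix: Sort with ORDER BY, then apply LIMIT

Corrected query:
SELECT * FROM employees ORDER BY salary DESC LIMIT 2

Result:
id | name  | dept  | salary | years
---+-------+-------+--------+------
3  | Grace | HR    | 120938 | 3    
4  | Jack  | Sales | 103875 | NULL 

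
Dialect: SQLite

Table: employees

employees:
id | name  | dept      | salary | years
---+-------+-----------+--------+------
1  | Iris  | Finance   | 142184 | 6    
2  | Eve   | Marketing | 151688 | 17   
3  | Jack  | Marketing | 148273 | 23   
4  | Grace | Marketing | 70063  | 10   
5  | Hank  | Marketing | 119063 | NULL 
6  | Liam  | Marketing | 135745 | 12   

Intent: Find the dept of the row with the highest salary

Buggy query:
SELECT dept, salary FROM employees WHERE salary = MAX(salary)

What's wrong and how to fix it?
Bug: MAX(salary) is an aggregate and cannot be used directly in WHERE

Fix: Use a subquery: WHERE salary = (SELECT MAX(salary) FROM employees)

Corrected query:
SELECT dept, salary FROM employees WHERE salary = (SELECT MAX(salary) FROM employees)

Result:
dept      | salary
----------+-------
Marketing | 151688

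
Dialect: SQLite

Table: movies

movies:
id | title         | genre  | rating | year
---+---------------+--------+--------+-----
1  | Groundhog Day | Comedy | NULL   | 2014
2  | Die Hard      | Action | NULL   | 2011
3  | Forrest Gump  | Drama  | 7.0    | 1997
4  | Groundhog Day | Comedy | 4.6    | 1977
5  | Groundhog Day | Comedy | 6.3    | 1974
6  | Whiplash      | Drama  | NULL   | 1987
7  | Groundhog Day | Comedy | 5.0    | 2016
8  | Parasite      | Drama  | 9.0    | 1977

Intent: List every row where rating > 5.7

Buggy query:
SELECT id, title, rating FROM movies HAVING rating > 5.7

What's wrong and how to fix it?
Bug: HAVING filters the output of aggregation, but this query has no GROUP BY and no aggregate functions, so SQLite rejects it (HAVING clause on a non-aggregate query); the condition here is per row

Fix: Replace HAVING with WHERE since the condition applies to individual rows

Corrected query:
SELECT id, title, rating FROM movies WHERE rating > 5.7

Result:
id | title         | rating
---+---------------+-------
3  | Forrest Gump  | 7     
5  | Groundhog Day | 6.3   
8  | Parasite      | 9     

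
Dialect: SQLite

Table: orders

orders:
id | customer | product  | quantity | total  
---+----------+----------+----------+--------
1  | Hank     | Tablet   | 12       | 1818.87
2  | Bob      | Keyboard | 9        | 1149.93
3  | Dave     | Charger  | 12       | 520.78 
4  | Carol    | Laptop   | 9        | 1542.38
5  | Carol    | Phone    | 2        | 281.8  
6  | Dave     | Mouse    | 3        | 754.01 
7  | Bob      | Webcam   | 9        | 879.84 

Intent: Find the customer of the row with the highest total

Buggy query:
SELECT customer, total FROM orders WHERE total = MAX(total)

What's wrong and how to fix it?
Bug: WHERE is evaluated per row; an aggregate over the whole table isn't defined there

Fix: Wrap MAX in a scalar subquery so WHERE compares against a single value

Corrected query:
SELECT customer, total FROM orders WHERE total = (SELECT MAX(total) FROM orders)

Result:
customer | total  
---------+--------
Hank     | 1818.87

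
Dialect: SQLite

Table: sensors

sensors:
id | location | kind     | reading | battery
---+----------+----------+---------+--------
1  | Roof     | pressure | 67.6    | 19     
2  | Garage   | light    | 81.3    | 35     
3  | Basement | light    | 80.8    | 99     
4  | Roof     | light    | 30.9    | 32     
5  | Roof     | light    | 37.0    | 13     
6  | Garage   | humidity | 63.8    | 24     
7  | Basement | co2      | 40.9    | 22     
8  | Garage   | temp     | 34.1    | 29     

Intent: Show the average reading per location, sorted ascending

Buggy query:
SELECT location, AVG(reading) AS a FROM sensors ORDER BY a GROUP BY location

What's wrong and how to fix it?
Bug: ORDER BY appears before GROUP BY; SQL clause order requires GROUP BY first

Fix: Reorder: SELECT … FROM … GROUP BY … ORDER BY …

Corrected query:
SELECT location, AVG(reading) AS a FROM sensors GROUP BY location ORDER BY a

Result:
location | a        
---------+----------
Roof     | 45.166667
Garage   | 59.733333
Basement | 60.85    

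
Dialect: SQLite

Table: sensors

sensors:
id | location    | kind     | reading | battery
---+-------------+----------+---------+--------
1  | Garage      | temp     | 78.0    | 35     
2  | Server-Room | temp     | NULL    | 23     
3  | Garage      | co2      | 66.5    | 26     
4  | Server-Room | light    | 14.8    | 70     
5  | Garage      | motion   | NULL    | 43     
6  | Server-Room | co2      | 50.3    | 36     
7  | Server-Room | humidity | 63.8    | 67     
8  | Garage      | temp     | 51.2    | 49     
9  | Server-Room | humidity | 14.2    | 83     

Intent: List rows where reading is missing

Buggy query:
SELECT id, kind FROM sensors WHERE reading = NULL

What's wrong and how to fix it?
Bug: Comparing to NULL with '=' never matches; NULL = NULL is unknown, not true

Fix: Use IS NULL to test for NULL

Corrected query:
SELECT id, kind FROM sensors WHERE reading IS NULL

Result:
id | kind  
---+-------
2  | temp  
5  | motion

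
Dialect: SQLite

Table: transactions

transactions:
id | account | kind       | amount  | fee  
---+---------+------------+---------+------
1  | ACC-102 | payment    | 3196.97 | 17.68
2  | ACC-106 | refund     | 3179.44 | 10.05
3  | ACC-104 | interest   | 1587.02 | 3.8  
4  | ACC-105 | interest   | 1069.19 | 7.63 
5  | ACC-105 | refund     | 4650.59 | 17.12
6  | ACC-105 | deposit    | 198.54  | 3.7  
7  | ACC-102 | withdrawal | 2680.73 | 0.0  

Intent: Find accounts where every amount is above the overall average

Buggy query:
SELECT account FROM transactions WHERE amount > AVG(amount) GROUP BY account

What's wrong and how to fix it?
Bug: AVG() is an aggregate; it can't sit directly in WHERE

Fix: Compute the overall average in a scalar subquery and compare each group's MIN against it in HAVING

Corrected query:
SELECT account FROM transactions GROUP BY account HAVING MIN(amount) > (SELECT AVG(amount) FROM transactions)

Result:
account
-------
ACC-102
ACC-106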